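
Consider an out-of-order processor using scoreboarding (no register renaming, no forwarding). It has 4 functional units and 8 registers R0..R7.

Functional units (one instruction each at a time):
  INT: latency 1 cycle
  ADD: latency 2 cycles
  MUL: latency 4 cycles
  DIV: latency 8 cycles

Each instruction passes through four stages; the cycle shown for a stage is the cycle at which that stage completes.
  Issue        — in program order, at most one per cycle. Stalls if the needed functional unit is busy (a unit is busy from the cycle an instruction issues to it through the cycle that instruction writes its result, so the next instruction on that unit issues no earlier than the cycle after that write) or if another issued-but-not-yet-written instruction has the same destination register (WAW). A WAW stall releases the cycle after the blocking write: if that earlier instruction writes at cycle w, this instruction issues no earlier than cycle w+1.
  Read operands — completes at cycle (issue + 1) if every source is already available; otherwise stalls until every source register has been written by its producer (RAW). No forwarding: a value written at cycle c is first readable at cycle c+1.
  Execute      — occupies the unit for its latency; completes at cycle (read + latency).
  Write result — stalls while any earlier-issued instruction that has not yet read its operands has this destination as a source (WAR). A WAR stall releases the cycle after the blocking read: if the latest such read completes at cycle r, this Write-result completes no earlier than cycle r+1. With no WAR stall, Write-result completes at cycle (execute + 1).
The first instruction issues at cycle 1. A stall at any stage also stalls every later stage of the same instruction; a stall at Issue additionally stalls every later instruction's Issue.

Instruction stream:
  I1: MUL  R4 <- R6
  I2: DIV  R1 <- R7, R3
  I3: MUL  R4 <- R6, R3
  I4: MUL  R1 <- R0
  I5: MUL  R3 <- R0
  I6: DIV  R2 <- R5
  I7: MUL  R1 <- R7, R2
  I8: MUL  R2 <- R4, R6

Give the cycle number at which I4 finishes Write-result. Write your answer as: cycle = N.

cycle = 21

[1] issue I1 (MUL)
[2] I1 read-ops, issue I2 (DIV)
[3] I2 read-ops
[6] I1 finished on MUL
[7] I1→R4
[8] issue I3 (MUL)
[9] I3 read-ops
[11] I2 finished on DIV
[12] I2→R1
[13] I3 finished on MUL
[14] I3→R4
[15] issue I4 (MUL)
[16] I4 read-ops
[20] I4 finished on MUL
[21] I4→R1
[22] issue I5 (MUL)
[23] I5 read-ops, issue I6 (DIV)
[24] I6 read-ops
[27] I5 finished on MUL
[28] I5→R3
[29] issue I7 (MUL)
[32] I6 finished on DIV
[33] I6→R2
[34] I7 read-ops
[38] I7 finished on MUL
[39] I7→R1
[40] issue I8 (MUL)
[41] I8 read-ops
[45] I8 finished on MUL
[46] I8→R2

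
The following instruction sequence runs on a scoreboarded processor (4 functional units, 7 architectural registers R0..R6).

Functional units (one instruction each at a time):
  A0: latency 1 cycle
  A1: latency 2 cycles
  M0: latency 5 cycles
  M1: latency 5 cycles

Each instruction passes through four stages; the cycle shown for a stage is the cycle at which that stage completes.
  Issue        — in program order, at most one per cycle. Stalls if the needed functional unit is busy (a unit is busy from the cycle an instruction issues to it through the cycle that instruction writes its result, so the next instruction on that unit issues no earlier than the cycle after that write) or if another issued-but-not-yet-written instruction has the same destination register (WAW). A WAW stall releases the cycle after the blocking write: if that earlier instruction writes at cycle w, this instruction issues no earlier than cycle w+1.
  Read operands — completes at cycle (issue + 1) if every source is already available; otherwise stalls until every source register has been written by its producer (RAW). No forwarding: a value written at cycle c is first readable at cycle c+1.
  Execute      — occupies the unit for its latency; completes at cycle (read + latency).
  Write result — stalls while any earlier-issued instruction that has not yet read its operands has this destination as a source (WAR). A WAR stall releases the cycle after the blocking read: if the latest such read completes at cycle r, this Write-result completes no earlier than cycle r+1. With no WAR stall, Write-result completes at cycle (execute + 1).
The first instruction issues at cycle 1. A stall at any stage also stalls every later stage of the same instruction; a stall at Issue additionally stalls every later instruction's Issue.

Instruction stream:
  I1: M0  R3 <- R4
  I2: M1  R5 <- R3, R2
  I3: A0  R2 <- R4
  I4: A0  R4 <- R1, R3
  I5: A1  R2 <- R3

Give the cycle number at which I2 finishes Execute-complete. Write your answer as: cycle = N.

cycle = 14

I1 -> (1, 2, 7, 8)
I2 -> (2, 9, 14, 15)  // RAW R3: wait I1 write@8
I3 -> (3, 4, 5, 10)  // WAR R2: wait I2 read@9
I4 -> (11, 12, 13, 14)  // struct: A0 busy until I3 writes@10
I5 -> (12, 13, 15, 16)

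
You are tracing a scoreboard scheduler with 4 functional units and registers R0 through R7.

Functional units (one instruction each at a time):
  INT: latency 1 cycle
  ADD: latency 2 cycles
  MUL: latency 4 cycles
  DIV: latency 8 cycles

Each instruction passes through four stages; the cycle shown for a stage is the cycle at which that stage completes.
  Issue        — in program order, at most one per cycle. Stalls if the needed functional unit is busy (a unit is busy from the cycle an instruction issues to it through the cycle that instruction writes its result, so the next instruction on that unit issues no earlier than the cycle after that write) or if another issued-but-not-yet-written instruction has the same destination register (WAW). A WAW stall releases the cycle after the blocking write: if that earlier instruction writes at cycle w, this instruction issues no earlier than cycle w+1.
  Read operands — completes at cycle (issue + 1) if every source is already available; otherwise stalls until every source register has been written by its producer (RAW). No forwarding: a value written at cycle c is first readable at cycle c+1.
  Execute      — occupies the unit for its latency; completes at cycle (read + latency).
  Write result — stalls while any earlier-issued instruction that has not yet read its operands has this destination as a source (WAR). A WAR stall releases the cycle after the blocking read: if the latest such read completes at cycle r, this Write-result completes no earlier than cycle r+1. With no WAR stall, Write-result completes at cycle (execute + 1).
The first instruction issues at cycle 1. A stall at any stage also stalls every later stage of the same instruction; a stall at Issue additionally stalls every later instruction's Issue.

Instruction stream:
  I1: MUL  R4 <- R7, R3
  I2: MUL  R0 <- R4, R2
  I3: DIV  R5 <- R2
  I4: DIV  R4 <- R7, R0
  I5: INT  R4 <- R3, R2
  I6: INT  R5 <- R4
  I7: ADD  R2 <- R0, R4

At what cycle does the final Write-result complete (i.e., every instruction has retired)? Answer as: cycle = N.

cycle = 40

1) issue 1, read 2, done 6, write 7
2) issue 8, read 9, done 13, write 14  <struct: MUL busy until I1 writes@7>
3) issue 9, read 10, done 18, write 19
4) issue 20, read 21, done 29, write 30  <struct: DIV busy until I3 writes@19>
5) issue 31, read 32, done 33, write 34  <WAW R4: wait I4 write@30>
6) issue 35, read 36, done 37, write 38  <struct: INT busy until I5 writes@34>
7) issue 36, read 37, done 39, write 40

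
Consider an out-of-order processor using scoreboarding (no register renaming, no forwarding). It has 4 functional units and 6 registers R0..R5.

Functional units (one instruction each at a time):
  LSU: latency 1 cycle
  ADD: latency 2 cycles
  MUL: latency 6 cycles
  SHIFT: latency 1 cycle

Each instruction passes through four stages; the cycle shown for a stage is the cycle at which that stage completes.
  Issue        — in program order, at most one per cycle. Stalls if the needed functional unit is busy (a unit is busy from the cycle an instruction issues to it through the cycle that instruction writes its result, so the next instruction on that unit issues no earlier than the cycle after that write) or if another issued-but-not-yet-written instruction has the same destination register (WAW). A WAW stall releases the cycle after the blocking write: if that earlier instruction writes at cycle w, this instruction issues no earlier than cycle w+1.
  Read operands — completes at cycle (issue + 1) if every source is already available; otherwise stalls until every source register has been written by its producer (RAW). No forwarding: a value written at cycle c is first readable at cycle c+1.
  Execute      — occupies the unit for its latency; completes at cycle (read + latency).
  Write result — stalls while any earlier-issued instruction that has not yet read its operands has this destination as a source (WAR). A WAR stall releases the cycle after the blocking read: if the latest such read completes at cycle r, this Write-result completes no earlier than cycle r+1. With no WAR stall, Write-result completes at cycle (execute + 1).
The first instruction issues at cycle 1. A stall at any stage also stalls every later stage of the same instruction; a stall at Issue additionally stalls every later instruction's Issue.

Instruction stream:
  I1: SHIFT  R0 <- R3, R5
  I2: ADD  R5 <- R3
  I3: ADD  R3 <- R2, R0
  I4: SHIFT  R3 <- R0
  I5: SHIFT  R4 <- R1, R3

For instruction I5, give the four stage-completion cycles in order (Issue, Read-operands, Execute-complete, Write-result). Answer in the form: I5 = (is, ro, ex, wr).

[1] I1 issues→SHIFT
[2] I1 reads, I2 issues→ADD
[3] I1 exec-done, I2 reads
[4] I1 writes R0
[5] I2 exec-done
[6] I2 writes R5
[7] I3 issues→ADD
[8] I3 reads
[10] I3 exec-done
[11] I3 writes R3
[12] I4 issues→SHIFT
[13] I4 reads
[14] I4 exec-done
[15] I4 writes R3
[16] I5 issues→SHIFT
[17] I5 reads
[18] I5 exec-done
[19] I5 writes R4

I5 = (16, 17, 18, 19)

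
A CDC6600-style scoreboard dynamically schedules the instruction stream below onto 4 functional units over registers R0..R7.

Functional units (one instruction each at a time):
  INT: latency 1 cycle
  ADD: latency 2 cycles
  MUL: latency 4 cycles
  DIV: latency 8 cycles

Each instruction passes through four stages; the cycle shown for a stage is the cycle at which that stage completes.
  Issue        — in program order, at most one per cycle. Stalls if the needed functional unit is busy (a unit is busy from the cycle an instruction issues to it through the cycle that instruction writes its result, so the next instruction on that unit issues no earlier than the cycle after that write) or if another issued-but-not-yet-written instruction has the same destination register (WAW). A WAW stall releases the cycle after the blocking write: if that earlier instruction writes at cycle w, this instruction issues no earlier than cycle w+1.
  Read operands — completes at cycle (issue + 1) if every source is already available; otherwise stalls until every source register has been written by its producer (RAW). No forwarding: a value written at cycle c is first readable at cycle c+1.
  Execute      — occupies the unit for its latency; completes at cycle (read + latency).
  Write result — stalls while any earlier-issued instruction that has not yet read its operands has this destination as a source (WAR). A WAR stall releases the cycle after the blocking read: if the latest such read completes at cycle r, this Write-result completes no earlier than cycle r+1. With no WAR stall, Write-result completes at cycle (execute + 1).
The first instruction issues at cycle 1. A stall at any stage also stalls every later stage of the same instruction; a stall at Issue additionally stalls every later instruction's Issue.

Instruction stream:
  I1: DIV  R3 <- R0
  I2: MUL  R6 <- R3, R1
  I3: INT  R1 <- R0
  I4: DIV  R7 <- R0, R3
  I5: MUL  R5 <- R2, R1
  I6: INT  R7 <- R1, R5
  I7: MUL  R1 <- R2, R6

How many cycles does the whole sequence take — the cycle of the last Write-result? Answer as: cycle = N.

cycle = 31

t=1  I1→DIV
t=2  I1 RO · I2→MUL
t=3  I3→INT
t=4  I3 RO
t=5  I3 EX
t=10  I1 EX
t=11  I1 WR R3
t=12  I2 RO · I4→DIV
t=13  I3 WR R1 · I4 RO
t=16  I2 EX
t=17  I2 WR R6
t=18  I5→MUL
t=19  I5 RO
t=21  I4 EX
t=22  I4 WR R7
t=23  I5 EX · I6→INT
t=24  I5 WR R5
t=25  I6 RO · I7→MUL
t=26  I6 EX · I7 RO
t=27  I6 WR R7
t=30  I7 EX
t=31  I7 WR R1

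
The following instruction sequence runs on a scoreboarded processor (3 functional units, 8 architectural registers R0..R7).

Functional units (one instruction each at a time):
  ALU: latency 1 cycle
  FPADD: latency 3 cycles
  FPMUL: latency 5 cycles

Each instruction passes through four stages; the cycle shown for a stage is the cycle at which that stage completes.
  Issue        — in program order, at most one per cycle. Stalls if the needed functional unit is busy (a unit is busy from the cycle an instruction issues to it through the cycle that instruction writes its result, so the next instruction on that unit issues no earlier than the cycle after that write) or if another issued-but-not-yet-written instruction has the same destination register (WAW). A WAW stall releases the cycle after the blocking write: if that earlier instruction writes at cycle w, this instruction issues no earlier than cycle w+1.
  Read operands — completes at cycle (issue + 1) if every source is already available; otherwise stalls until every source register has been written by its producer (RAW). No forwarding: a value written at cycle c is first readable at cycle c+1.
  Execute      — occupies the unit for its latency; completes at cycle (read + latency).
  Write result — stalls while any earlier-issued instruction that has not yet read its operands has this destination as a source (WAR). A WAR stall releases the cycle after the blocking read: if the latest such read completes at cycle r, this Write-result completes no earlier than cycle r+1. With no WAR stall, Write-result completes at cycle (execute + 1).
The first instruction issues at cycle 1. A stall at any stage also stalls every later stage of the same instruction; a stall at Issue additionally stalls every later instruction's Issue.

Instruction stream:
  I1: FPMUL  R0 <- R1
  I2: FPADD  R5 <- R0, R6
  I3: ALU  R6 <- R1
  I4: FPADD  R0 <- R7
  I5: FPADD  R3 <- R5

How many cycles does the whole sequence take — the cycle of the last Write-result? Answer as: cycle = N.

cycle 1: issue I1 (FPMUL)
cycle 2: I1 read-ops · issue I2 (FPADD)
cycle 3: issue I3 (ALU)
cycle 4: I3 read-ops
cycle 5: I3 finished on ALU
cycle 7: I1 finished on FPMUL
cycle 8: I1→R0
cycle 9: I2 read-ops
cycle 10: I3→R6
cycle 12: I2 finished on FPADD
cycle 13: I2→R5
cycle 14: issue I4 (FPADD)
cycle 15: I4 read-ops
cycle 18: I4 finished on FPADD
cycle 19: I4→R0
cycle 20: issue I5 (FPADD)
cycle 21: I5 read-ops
cycle 24: I5 finished on FPADD
cycle 25: I5→R3

cycle = 25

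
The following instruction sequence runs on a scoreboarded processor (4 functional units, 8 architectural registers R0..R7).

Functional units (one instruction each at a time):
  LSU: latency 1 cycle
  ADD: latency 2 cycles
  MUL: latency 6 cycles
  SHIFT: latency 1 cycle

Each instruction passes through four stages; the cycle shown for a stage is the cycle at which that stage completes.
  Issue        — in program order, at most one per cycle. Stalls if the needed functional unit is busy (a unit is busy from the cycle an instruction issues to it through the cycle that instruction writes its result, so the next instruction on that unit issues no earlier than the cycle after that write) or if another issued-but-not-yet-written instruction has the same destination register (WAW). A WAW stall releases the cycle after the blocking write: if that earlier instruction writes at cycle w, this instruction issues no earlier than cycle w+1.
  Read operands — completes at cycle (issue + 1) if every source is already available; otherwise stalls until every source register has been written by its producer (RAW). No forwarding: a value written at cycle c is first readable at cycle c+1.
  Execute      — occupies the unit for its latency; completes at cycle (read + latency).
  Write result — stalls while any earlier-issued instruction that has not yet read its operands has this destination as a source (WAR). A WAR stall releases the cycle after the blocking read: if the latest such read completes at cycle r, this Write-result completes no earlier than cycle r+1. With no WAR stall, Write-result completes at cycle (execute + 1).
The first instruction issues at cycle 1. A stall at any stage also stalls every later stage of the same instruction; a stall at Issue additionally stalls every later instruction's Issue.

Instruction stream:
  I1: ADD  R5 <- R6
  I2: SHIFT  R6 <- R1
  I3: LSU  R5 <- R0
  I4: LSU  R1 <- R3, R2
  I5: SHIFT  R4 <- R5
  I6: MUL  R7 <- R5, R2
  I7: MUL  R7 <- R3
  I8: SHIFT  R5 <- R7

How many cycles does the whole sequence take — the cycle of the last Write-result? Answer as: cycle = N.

cycle 1: I1 dispatched to ADD
cycle 2: I1 operands ready · I2 dispatched to SHIFT
cycle 3: I2 operands ready
cycle 4: I1 complete · I2 complete
cycle 5: R5←I1 · R6←I2
cycle 6: I3 dispatched to LSU
cycle 7: I3 operands ready
cycle 8: I3 complete
cycle 9: R5←I3
cycle 10: I4 dispatched to LSU
cycle 11: I4 operands ready · I5 dispatched to SHIFT
cycle 12: I4 complete · I5 operands ready · I6 dispatched to MUL
cycle 13: R1←I4 · I5 complete · I6 operands ready
cycle 14: R4←I5
cycle 19: I6 complete
cycle 20: R7←I6
cycle 21: I7 dispatched to MUL
cycle 22: I7 operands ready · I8 dispatched to SHIFT
cycle 28: I7 complete
cycle 29: R7←I7
cycle 30: I8 operands ready
cycle 31: I8 complete
cycle 32: R5←I8

cycle = 32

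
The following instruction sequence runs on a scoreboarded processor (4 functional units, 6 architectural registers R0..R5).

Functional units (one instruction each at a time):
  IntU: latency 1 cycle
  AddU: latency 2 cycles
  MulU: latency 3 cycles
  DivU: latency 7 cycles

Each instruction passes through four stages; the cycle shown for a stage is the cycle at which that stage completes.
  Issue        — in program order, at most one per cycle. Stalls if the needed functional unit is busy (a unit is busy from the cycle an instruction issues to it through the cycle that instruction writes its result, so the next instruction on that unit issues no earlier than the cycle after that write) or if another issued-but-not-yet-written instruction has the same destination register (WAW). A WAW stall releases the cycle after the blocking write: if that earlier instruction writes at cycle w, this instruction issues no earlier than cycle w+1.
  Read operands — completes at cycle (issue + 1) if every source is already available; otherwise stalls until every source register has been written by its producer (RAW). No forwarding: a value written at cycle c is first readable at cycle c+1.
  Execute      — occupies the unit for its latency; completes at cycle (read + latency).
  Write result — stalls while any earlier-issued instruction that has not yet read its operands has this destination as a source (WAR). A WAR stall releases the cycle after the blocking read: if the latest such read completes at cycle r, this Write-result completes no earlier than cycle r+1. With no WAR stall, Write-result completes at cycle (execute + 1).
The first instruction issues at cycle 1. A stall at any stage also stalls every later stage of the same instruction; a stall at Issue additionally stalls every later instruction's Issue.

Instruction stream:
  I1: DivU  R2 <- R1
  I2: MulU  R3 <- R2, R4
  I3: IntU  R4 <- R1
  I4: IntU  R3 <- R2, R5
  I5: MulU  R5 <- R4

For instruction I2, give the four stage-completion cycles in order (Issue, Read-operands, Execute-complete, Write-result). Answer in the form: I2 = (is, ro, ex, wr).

I2 = (2, 11, 14, 15)

c1: I1 issues→DivU
c2: I1 reads, I2 issues→MulU
c3: I3 issues→IntU
c4: I3 reads
c5: I3 exec-done
c9: I1 exec-done
c10: I1 writes R2
c11: I2 reads
c12: I3 writes R4
c14: I2 exec-done
c15: I2 writes R3
c16: I4 issues→IntU
c17: I4 reads, I5 issues→MulU
c18: I4 exec-done, I5 reads
c19: I4 writes R3
c21: I5 exec-done
c22: I5 writes R5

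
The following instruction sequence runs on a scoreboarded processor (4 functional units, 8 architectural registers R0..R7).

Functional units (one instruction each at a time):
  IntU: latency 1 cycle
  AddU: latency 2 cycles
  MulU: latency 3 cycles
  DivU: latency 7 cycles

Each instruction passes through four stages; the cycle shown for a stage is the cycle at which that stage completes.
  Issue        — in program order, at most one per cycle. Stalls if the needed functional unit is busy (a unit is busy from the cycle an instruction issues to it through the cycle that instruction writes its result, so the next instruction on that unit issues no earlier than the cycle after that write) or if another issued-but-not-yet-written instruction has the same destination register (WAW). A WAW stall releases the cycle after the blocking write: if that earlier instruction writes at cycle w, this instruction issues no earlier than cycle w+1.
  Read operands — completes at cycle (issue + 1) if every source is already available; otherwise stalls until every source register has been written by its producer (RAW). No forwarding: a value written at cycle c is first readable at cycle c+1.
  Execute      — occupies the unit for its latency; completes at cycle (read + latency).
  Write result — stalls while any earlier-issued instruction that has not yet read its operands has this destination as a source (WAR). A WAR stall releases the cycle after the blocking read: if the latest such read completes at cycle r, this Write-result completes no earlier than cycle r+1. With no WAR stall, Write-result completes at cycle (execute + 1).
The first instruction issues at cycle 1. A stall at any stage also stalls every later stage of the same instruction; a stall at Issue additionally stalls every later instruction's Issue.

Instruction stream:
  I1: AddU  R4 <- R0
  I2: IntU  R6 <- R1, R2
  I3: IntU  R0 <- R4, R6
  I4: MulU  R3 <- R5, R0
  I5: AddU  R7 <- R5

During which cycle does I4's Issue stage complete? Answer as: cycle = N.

cycle = 7

I1 -> (1, 2, 4, 5)
I2 -> (2, 3, 4, 5)
I3 -> (6, 7, 8, 9)  // struct: IntU busy until I2 writes@5
I4 -> (7, 10, 13, 14)  // RAW R0: wait I3 write@9
I5 -> (8, 9, 11, 12)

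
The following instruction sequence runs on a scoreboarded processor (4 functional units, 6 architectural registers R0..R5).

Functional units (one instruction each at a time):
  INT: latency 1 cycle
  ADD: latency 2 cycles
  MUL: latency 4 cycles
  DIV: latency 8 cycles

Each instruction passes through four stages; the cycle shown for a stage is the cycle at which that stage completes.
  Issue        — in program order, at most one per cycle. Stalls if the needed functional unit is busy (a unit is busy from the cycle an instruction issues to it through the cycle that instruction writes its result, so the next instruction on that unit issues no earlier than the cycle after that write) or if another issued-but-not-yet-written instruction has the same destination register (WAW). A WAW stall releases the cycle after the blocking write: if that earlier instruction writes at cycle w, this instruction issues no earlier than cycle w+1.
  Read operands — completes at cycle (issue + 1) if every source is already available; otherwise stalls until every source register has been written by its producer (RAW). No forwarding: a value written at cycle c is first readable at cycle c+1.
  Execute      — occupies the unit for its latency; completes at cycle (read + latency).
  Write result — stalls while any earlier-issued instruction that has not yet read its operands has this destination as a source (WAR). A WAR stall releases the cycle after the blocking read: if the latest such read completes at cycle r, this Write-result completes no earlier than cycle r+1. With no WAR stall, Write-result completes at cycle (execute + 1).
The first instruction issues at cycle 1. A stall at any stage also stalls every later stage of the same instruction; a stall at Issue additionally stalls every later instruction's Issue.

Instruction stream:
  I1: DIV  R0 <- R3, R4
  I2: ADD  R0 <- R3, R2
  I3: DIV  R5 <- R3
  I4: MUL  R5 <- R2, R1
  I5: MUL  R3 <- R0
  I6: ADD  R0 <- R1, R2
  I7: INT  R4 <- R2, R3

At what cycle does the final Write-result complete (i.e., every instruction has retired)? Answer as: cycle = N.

t=1  issue I1 (DIV)
t=2  I1 read-ops
t=10  I1 finished on DIV
t=11  I1→R0
t=12  issue I2 (ADD)
t=13  I2 read-ops | issue I3 (DIV)
t=14  I3 read-ops
t=15  I2 finished on ADD
t=16  I2→R0
t=22  I3 finished on DIV
t=23  I3→R5
t=24  issue I4 (MUL)
t=25  I4 read-ops
t=29  I4 finished on MUL
t=30  I4→R5
t=31  issue I5 (MUL)
t=32  I5 read-ops | issue I6 (ADD)
t=33  I6 read-ops | issue I7 (INT)
t=35  I6 finished on ADD
t=36  I5 finished on MUL | I6→R0
t=37  I5→R3
t=38  I7 read-ops
t=39  I7 finished on INT
t=40  I7→R4

cycle = 40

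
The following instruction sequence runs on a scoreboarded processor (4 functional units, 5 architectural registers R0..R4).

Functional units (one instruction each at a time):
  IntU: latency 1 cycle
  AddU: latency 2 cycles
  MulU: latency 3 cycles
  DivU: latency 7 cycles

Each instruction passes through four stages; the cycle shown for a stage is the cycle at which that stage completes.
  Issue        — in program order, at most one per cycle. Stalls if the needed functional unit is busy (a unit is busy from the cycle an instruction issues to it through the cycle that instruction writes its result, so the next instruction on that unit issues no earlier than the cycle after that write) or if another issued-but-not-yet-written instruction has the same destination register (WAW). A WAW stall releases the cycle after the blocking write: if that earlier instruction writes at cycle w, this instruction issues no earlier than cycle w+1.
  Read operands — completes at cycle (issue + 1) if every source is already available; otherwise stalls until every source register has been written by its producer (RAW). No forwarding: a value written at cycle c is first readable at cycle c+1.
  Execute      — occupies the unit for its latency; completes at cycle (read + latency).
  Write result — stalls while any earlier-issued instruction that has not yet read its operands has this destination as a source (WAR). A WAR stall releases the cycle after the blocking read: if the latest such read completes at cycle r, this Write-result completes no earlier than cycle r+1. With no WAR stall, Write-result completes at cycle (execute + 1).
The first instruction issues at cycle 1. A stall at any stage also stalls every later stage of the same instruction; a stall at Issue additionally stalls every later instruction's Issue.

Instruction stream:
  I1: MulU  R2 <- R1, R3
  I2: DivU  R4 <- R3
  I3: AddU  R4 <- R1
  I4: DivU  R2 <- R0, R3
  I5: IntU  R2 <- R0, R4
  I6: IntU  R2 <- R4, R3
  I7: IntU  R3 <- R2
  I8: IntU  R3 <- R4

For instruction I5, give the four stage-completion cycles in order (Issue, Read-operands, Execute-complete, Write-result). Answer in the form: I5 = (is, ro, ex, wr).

I5 = (23, 24, 25, 26)

  I1 | 1 | 2 | 5 | 6
  I2 | 2 | 3 | 10 | 11
  I3 | 12 | 13 | 15 | 16   WAW R4: wait I2 write@11
  I4 | 13 | 14 | 21 | 22
  I5 | 23 | 24 | 25 | 26   WAW R2: wait I4 write@22
  I6 | 27 | 28 | 29 | 30   struct: IntU busy until I5 writes@26
  I7 | 31 | 32 | 33 | 34   struct: IntU busy until I6 writes@30
  I8 | 35 | 36 | 37 | 38   struct: IntU busy until I7 writes@34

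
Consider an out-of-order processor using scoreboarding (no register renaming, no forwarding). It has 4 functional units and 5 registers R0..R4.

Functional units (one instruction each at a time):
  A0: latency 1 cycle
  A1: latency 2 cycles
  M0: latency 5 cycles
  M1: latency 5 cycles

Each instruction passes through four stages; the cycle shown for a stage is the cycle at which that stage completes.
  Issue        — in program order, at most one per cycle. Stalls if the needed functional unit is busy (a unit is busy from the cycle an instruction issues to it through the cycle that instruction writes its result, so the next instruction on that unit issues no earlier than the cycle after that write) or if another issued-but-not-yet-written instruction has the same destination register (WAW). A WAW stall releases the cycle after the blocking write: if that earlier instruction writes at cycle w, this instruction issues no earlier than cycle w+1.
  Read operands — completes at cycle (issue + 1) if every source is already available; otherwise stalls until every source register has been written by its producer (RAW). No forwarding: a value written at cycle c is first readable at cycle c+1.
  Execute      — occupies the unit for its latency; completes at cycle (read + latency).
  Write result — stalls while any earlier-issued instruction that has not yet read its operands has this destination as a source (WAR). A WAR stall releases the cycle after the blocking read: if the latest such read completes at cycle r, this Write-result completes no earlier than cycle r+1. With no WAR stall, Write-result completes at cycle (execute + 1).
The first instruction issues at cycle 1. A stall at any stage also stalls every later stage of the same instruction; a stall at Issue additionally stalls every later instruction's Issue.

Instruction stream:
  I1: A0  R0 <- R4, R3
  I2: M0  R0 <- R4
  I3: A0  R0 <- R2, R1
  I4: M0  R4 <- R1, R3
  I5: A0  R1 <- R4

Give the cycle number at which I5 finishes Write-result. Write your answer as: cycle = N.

cycle = 24

c1: issue I1 (A0)
c2: I1 read-ops
c3: I1 finished on A0
c4: I1→R0
c5: issue I2 (M0)
c6: I2 read-ops
c11: I2 finished on M0
c12: I2→R0
c13: issue I3 (A0)
c14: I3 read-ops | issue I4 (M0)
c15: I3 finished on A0 | I4 read-ops
c16: I3→R0
c17: issue I5 (A0)
c20: I4 finished on M0
c21: I4→R4
c22: I5 read-ops
c23: I5 finished on A0
c24: I5→R1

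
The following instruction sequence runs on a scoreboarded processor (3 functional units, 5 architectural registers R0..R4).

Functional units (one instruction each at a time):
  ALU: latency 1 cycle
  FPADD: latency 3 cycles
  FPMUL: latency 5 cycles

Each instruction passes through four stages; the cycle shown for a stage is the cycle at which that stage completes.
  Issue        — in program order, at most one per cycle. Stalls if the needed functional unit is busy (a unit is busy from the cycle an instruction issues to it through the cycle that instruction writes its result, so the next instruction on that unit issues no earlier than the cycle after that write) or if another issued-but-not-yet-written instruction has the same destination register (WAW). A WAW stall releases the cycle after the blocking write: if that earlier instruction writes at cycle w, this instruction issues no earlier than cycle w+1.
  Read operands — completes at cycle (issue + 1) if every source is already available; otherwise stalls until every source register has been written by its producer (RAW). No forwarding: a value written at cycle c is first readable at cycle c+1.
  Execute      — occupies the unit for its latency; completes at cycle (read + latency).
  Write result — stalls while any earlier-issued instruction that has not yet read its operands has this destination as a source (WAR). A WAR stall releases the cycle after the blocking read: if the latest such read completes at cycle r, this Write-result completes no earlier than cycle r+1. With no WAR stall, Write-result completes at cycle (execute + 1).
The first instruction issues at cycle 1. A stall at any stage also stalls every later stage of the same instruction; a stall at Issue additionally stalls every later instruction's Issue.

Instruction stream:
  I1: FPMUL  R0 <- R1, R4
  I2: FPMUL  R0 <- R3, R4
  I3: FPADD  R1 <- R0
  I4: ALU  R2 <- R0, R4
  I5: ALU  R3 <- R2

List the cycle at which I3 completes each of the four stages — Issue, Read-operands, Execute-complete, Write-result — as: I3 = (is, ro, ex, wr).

I3 = (10, 17, 20, 21)

cycle 1: I1→FPMUL
cycle 2: I1 RO
cycle 7: I1 EX
cycle 8: I1 WR R0
cycle 9: I2→FPMUL
cycle 10: I2 RO, I3→FPADD
cycle 11: I4→ALU
cycle 15: I2 EX
cycle 16: I2 WR R0
cycle 17: I3 RO, I4 RO
cycle 18: I4 EX
cycle 19: I4 WR R2
cycle 20: I3 EX, I5→ALU
cycle 21: I3 WR R1, I5 RO
cycle 22: I5 EX
cycle 23: I5 WR R3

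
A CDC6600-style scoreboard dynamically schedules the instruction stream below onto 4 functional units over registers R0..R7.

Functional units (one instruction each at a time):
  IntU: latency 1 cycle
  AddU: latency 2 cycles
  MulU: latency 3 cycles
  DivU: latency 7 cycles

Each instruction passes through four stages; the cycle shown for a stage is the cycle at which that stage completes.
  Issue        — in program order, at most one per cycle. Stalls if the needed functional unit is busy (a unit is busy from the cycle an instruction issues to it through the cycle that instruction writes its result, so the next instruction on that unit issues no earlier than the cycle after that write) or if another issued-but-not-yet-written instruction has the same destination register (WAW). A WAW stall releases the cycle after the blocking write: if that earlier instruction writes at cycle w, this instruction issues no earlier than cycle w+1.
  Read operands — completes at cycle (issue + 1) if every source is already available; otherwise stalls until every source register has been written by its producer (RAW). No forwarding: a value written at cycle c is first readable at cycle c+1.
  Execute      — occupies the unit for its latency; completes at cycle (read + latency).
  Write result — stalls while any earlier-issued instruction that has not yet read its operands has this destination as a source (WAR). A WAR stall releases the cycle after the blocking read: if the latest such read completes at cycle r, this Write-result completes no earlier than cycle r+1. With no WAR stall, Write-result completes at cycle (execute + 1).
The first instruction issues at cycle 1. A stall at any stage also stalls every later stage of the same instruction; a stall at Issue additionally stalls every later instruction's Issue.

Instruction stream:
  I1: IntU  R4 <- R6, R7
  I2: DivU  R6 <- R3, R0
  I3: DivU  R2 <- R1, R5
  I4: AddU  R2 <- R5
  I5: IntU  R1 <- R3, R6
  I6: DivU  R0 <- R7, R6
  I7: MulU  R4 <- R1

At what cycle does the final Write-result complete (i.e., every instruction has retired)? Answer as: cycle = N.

c1: I1 issues→IntU
c2: I1 reads; I2 issues→DivU
c3: I1 exec-done; I2 reads
c4: I1 writes R4
c10: I2 exec-done
c11: I2 writes R6
c12: I3 issues→DivU
c13: I3 reads
c20: I3 exec-done
c21: I3 writes R2
c22: I4 issues→AddU
c23: I4 reads; I5 issues→IntU
c24: I5 reads; I6 issues→DivU
c25: I4 exec-done; I5 exec-done; I6 reads; I7 issues→MulU
c26: I4 writes R2; I5 writes R1
c27: I7 reads
c30: I7 exec-done
c31: I7 writes R4
c32: I6 exec-done
c33: I6 writes R0

cycle = 33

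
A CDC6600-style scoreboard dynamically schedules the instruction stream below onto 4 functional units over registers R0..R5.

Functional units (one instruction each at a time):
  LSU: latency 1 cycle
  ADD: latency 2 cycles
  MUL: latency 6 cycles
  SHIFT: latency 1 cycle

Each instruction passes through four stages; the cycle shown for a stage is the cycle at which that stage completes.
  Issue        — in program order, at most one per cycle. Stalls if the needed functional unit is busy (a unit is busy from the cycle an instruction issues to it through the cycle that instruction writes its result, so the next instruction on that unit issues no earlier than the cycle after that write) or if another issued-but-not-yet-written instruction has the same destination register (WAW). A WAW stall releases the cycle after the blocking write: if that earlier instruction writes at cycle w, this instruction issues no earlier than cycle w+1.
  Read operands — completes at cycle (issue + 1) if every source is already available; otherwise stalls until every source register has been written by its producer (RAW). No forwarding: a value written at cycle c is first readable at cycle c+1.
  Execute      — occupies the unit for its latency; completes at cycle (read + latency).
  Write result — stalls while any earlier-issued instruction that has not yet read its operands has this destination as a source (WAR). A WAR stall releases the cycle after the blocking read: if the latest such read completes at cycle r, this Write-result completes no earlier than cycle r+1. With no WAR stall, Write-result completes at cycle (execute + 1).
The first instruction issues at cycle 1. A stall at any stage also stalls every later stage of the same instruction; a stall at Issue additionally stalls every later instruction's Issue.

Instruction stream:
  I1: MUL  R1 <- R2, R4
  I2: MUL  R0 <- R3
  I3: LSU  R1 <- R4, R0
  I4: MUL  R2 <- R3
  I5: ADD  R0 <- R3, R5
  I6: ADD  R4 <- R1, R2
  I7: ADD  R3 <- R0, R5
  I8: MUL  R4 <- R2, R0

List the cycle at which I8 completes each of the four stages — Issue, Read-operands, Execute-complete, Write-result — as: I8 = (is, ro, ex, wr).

I1  is:1  ro:2  ex:8  wr:9
I2  is:10  ro:11  ex:17  wr:18  — struct: MUL busy until I1 writes@9
I3  is:11  ro:19  ex:20  wr:21  — RAW R0: wait I2 write@18
I4  is:19  ro:20  ex:26  wr:27  — struct: MUL busy until I2 writes@18
I5  is:20  ro:21  ex:23  wr:24
I6  is:25  ro:28  ex:30  wr:31  — struct: ADD busy until I5 writes@24, RAW R2: wait I4 write@27
I7  is:32  ro:33  ex:35  wr:36  — struct: ADD busy until I6 writes@31
I8  is:33  ro:34  ex:40  wr:41

I8 = (33, 34, 40, 41)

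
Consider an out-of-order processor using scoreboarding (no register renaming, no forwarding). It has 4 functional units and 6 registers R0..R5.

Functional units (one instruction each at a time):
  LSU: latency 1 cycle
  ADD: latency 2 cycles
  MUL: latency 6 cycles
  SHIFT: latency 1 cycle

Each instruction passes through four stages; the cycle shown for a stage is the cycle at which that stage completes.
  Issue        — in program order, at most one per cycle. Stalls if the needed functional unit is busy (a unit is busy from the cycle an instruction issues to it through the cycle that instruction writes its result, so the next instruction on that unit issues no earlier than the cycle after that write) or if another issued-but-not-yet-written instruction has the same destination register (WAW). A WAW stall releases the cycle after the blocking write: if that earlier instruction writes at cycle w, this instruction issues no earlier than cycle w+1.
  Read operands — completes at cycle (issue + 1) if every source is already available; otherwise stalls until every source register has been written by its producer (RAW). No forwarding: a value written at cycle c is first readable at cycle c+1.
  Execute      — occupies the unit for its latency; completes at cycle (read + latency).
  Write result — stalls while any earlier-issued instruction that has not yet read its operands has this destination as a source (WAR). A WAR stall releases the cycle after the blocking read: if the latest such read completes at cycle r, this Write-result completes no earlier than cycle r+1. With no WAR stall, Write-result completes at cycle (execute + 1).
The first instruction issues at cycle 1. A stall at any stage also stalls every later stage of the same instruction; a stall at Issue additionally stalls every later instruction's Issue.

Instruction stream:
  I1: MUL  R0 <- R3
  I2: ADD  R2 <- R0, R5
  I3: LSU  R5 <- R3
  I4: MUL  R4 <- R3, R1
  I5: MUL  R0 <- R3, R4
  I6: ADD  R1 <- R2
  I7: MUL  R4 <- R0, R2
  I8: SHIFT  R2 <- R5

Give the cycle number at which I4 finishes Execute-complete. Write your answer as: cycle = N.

cycle = 17

cycle 1: I1 issues→MUL
cycle 2: I1 reads | I2 issues→ADD
cycle 3: I3 issues→LSU
cycle 4: I3 reads
cycle 5: I3 exec-done
cycle 8: I1 exec-done
cycle 9: I1 writes R0
cycle 10: I2 reads | I4 issues→MUL
cycle 11: I3 writes R5 | I4 reads
cycle 12: I2 exec-done
cycle 13: I2 writes R2
cycle 17: I4 exec-done
cycle 18: I4 writes R4
cycle 19: I5 issues→MUL
cycle 20: I5 reads | I6 issues→ADD
cycle 21: I6 reads
cycle 23: I6 exec-done
cycle 24: I6 writes R1
cycle 26: I5 exec-done
cycle 27: I5 writes R0
cycle 28: I7 issues→MUL
cycle 29: I7 reads | I8 issues→SHIFT
cycle 30: I8 reads
cycle 31: I8 exec-done
cycle 32: I8 writes R2
cycle 35: I7 exec-done
cycle 36: I7 writes R4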